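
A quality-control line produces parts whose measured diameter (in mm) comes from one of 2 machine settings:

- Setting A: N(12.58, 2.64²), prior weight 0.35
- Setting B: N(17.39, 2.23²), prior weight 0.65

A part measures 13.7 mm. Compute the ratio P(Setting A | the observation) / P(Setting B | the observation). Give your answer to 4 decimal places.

1.6343

Posterior odds = (w_i f_i(x)) / (w_j f_j(x)); the normalising sum cancels.
Component likelihoods at x = 13.7 mm:
  f_A = (1/(2.64·√(2π)))·exp(−(13.7−12.58)²/(2·2.64²)) = 0.151115·exp(-0.08999) = 0.13811
  f_B = (1/(2.23·√(2π)))·exp(−(13.7−17.39)²/(2·2.23²)) = 0.178898·exp(-1.36903) = 0.0455033
Posterior odds = (w_A·f_A) / (w_B·f_B) = (0.35·0.13811) / (0.65·0.0455033) = 0.0483383 / 0.0295771 ≈ 1.6343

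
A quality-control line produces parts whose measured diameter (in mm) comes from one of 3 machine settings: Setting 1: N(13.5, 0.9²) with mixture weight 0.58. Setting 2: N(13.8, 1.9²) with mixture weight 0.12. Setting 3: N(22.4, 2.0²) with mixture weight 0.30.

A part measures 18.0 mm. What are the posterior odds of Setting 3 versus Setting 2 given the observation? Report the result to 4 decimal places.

The posterior odds equal the prior odds times the likelihood ratio: (π_i/π_j)·(f_i(x)/f_j(x)).
Normal densities:
  f_1 = (1/(0.9·√(2π)))·exp(−(18.0−13.5)²/(2·0.9²)) = 0.443269·exp(-12.50000) = 1.65191e-06
  f_2 = (1/(1.9·√(2π)))·exp(−(18.0−13.8)²/(2·1.9²)) = 0.209970·exp(-2.44321) = 0.0182424
  f_3 = (1/(2.0·√(2π)))·exp(−(18.0−22.4)²/(2·2.0²)) = 0.199471·exp(-2.42000) = 0.0177373
Posterior odds = (π_3·f_3) / (π_2·f_2) = (0.30·0.0177373) / (0.12·0.0182424) = 0.00532119 / 0.00218909 ≈ 2.4308

2.4308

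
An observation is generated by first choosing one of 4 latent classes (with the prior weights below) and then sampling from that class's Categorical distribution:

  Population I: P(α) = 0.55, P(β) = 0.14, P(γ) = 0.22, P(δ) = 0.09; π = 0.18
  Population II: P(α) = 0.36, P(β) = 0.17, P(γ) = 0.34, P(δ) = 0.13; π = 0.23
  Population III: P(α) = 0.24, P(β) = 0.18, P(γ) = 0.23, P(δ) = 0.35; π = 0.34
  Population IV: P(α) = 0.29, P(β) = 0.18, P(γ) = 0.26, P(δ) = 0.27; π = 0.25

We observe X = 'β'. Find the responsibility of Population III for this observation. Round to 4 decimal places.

By Bayes' theorem, P(k | x) = π_k f_k(x) / Σ_j π_j f_j(x).
Evaluate each component's likelihood at the observed value:
  f_I = 0.14
  f_II = 0.17
  f_III = 0.18
  f_IV = 0.18
Unnormalised posteriors:
  π_I·f_I = 0.18 × 0.14 = 0.0252
  π_II·f_II = 0.23 × 0.17 = 0.0391
  π_III·f_III = 0.34 × 0.18 = 0.0612
  π_IV·f_IV = 0.25 × 0.18 = 0.045
Denominator: 0.0252 + 0.0391 + 0.0612 + 0.045 = 0.1705
P(Population III | 'β') ≈ 0.3589

0.3589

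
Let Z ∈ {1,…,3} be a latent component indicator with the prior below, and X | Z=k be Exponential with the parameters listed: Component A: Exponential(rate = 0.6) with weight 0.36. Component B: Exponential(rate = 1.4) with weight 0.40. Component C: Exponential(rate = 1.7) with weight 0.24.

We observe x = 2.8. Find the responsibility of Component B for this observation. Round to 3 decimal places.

0.203

P(component k | x) = π_k·f_k(x) / marginal(x), where marginal(x) = Σ_j π_j·f_j(x).
Evaluate each component's likelihood at the observed value:
  f_A = 0.6·e^(−0.6·2.8) = 0.6·e^(−1.6800) = 0.111824
  f_B = 1.4·e^(−1.4·2.8) = 1.4·e^(−3.9200) = 0.0277775
  f_C = 1.7·e^(−1.7·2.8) = 1.7·e^(−4.7600) = 0.0145615
Prior × likelihood for each component:
  π_A·f_A = 0.36 × 0.111824 = 0.0402568
  π_B·f_B = 0.40 × 0.0277775 = 0.011111
  π_C·f_C = 0.24 × 0.0145615 = 0.00349477
Marginal: 0.0402568 + 0.011111 + 0.00349477 = 0.0548626
P(Component B | 2.8) = 0.011111 / 0.0548626 ≈ 0.203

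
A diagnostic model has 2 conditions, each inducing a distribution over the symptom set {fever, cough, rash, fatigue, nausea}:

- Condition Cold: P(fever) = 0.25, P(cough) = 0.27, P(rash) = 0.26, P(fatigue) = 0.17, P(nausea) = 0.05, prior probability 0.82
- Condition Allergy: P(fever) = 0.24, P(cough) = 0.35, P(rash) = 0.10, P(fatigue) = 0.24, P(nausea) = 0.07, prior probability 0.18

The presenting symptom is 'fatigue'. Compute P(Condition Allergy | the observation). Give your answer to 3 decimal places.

0.237

P(component k | x) = P(Z=k)·f_k(x) / marginal(x), where marginal(x) = Σ_j P(Z=j)·f_j(x).
Component likelihoods at x = 'fatigue':
  f_Cold = P(fatigue | comp) = 0.17
  f_Allergy = P(fatigue | comp) = 0.24
Weight by the priors:
  P(Z=Cold)·f_Cold = 0.82 × 0.17 = 0.1394
  P(Z=Allergy)·f_Allergy = 0.18 × 0.24 = 0.0432
Sum: 0.1394 + 0.0432 = 0.1826
Responsibility of Condition Allergy: 0.0432 / 0.1826 ≈ 0.237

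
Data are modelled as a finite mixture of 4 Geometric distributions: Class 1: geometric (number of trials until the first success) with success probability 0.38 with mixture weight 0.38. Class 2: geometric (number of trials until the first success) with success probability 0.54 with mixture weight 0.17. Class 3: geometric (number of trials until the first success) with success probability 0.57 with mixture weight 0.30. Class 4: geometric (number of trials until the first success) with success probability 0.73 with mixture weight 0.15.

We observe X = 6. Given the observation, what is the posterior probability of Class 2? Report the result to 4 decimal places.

Posterior ∝ prior × likelihood, so P(k | x) ∝ w_k f_k(x); normalise over all components.
Geometric probabilities:
  f_1 = 0.38·(1−0.38)^5 = 0.38·0.0916133 = 0.034813
  f_2 = 0.54·(1−0.54)^5 = 0.54·0.0205963 = 0.011122
  f_3 = 0.57·(1−0.57)^5 = 0.57·0.0147008 = 0.00837948
  f_4 = 0.73·(1−0.73)^5 = 0.73·0.00143489 = 0.00104747
Multiply by the mixture weights:
  w_1·f_1 = 0.38 × 0.034813 = 0.013229
  w_2·f_2 = 0.17 × 0.011122 = 0.00189074
  w_3·f_3 = 0.30 × 0.00837948 = 0.00251384
  w_4·f_4 = 0.15 × 0.00104747 = 0.000157121
Sum: 0.013229 + 0.00189074 + 0.00251384 + 0.000157121 = 0.0177907
Responsibility of Class 2: 0.00189074 / 0.0177907 ≈ 0.1063

0.1063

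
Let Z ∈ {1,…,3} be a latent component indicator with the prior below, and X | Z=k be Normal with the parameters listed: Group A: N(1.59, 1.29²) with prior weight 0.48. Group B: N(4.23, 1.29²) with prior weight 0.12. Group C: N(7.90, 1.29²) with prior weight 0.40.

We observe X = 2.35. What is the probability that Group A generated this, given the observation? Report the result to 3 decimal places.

0.907

By Bayes' theorem, P(k | x) = w_k f_k(x) / Σ_j w_j f_j(x).
Component likelihoods at x = 2.35:
  L_A = 0.259986
  L_B = 0.106935
  L_C = 2.95749e-05
Unnormalised posteriors:
  w_A·L_A = 0.48 × 0.259986 = 0.124793
  w_B·L_B = 0.12 × 0.106935 = 0.0128322
  w_C·L_C = 0.40 × 2.95749e-05 = 1.183e-05
Marginal: 0.124793 + 0.0128322 + 1.183e-05 = 0.137637
P(Group A | data) ≈ 0.907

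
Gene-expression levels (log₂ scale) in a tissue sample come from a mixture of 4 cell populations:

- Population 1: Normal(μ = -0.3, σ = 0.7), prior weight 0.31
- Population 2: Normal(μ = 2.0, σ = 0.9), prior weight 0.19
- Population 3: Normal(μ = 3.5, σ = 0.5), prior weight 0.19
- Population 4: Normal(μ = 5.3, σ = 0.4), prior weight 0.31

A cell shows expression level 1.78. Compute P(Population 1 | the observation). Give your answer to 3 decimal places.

By Bayes' theorem, P(k | x) = P(Z=k) f_k(x) / Σ_j P(Z=j) f_j(x).
Normal densities:
  f_1 = 0.00689501
  f_2 = 0.430222
  f_3 = 0.00214935
  f_4 = 1.52394e-17
Multiply by the mixture weights:
  P(Z=1)·f_1 = 0.31 × 0.00689501 = 0.00213745
  P(Z=2)·f_2 = 0.19 × 0.430222 = 0.0817421
  P(Z=3)·f_3 = 0.19 × 0.00214935 = 0.000408376
  P(Z=4)·f_4 = 0.31 × 1.52394e-17 = 4.72421e-18
Normaliser: 0.00213745 + 0.0817421 + 0.000408376 + 4.72421e-18 = 0.084288
P(Population 1 | x) = 0.00213745 / 0.084288 ≈ 0.025

0.025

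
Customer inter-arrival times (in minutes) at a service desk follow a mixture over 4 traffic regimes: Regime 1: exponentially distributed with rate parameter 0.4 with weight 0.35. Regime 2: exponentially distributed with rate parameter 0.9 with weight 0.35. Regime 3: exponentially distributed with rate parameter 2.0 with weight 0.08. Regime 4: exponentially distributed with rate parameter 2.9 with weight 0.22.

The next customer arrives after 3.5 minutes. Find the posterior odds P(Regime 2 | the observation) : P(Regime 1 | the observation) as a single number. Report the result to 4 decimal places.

Posterior odds = (w_i f_i(x)) / (w_j f_j(x)); the normalising sum cancels.
Exponential densities:
  f_1 = 0.0986388
  f_2 = 0.0385669
  f_3 = 0.00182376
  f_4 = 0.000113321
Posterior odds = (w_2·f_2) / (w_1·f_1) = (0.35·0.0385669) / (0.35·0.0986388) = 0.0134984 / 0.0345236 ≈ 0.3910

0.3910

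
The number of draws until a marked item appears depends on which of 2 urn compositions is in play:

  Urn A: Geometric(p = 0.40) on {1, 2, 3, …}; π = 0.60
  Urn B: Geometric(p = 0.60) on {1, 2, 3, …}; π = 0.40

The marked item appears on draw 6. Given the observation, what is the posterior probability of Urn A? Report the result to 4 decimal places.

Posterior ∝ prior × likelihood, so P(k | x) ∝ P(Z=k) f_k(x); normalise over all components.
Evaluate each component's likelihood at the observed value:
  p_A = 0.40·(1−0.40)^5 = 0.40·0.07776 = 0.031104
  p_B = 0.60·(1−0.60)^5 = 0.60·0.01024 = 0.006144
Unnormalised posteriors:
  P(Z=A)·p_A = 0.60 × 0.031104 = 0.0186624
  P(Z=B)·p_B = 0.40 × 0.006144 = 0.0024576
Marginal: 0.0186624 + 0.0024576 = 0.02112
P(Urn A | x) = 0.0186624 / 0.02112 ≈ 0.8836

0.8836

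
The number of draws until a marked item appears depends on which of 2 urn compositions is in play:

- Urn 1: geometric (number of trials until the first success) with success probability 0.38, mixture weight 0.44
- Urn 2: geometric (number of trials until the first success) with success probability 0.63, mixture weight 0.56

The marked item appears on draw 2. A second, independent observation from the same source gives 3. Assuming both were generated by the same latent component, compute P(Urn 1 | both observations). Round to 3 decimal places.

0.574

By Bayes' theorem, P(k | x) = P(Z=k) f_k(x) / Σ_j P(Z=j) f_j(x).
Since both observations come from the same component, the likelihood for component k is f_k(x₁)·f_k(x₂).
  L_1 = [0.2356] × [0.146072] = 0.0344146
  L_2 = [0.2331] × [0.086247] = 0.0201042
Weight by the priors:
  P(Z=1)·L_1 = 0.44 × 0.0344146 = 0.0151424
  P(Z=2)·L_2 = 0.56 × 0.0201042 = 0.0112583
Sum: 0.0151424 + 0.0112583 = 0.0264007
Responsibility of Urn 1: 0.0151424 / 0.0264007 ≈ 0.574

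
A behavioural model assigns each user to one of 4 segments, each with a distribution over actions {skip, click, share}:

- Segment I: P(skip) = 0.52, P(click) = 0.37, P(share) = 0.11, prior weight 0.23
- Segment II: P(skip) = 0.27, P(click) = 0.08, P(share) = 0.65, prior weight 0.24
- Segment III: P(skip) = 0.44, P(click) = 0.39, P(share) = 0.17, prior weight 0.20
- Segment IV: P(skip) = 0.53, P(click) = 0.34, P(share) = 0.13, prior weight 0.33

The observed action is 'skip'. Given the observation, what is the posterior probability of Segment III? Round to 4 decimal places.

0.1967

The responsibility of component k is π_k f_k(x) divided by Σ_j π_j f_j(x).
Categorical probabilities:
  p_I = 0.52
  p_II = 0.27
  p_III = 0.44
  p_IV = 0.53
Weight by the priors:
  π_I·p_I = 0.23 × 0.52 = 0.1196
  π_II·p_II = 0.24 × 0.27 = 0.0648
  π_III·p_III = 0.20 × 0.44 = 0.088
  π_IV·p_IV = 0.33 × 0.53 = 0.1749
Denominator: 0.1196 + 0.0648 + 0.088 + 0.1749 = 0.4473
Responsibility of Segment III: 0.088 / 0.4473 ≈ 0.1967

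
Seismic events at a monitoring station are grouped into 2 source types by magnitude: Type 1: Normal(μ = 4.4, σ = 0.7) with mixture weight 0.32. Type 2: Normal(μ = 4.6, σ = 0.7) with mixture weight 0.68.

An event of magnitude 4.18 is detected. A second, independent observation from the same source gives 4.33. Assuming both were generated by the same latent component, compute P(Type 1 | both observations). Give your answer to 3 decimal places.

0.365

Posterior ∝ prior × likelihood, so P(k | x) ∝ P(Z=k) f_k(x); normalise over all components.
Since both observations come from the same component, the likelihood for component k is f_k(x₁)·f_k(x₂).
  L_1 = [(1/(0.7·√(2π)))·exp(−(4.18−4.4)²/(2·0.7²)) = 0.569918·exp(-0.04939) = 0.542454] × [0.567075] = 0.307612
  L_2 = [(1/(0.7·√(2π)))·exp(−(4.18−4.6)²/(2·0.7²)) = 0.569918·exp(-0.18000) = 0.476035] × [0.529061] = 0.251852
Unnormalised posteriors:
  P(Z=1)·L_1 = 0.32 × 0.307612 = 0.0984359
  P(Z=2)·L_2 = 0.68 × 0.251852 = 0.171259
Evidence: 0.0984359 + 0.171259 = 0.269695
P(Type 1 | x₁,x₂) ≈ 0.365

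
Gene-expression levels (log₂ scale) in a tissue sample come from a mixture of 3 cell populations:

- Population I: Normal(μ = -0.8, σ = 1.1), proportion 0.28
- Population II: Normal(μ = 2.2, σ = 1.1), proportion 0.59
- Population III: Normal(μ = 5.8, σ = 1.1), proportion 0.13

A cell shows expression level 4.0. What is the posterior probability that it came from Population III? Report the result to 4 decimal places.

0.1805

Apply Bayes' rule: the posterior for each component is proportional to its prior times its likelihood at x.
Normal densities:
  f_I = 2.65917e-05
  f_II = 0.0950748
  f_III = 0.0950748
Weight by the priors:
  π_I·f_I = 0.28 × 2.65917e-05 = 7.44569e-06
  π_II·f_II = 0.59 × 0.0950748 = 0.0560941
  π_III·f_III = 0.13 × 0.0950748 = 0.0123597
Sum: 7.44569e-06 + 0.0560941 + 0.0123597 = 0.0684613
P(Population III | data) = 0.0123597 / 0.0684613 ≈ 0.1805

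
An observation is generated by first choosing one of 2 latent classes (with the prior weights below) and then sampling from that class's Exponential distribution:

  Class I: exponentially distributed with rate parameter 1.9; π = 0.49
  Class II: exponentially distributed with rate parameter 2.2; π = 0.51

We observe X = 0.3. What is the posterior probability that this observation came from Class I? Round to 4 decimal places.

Posterior ∝ prior × likelihood, so P(k | x) ∝ π_k f_k(x); normalise over all components.
Exponential densities:
  p_I = 1.9·e^(−1.9·0.3) = 1.9·e^(−0.5700) = 1.0745
  p_II = 2.2·e^(−2.2·0.3) = 2.2·e^(−0.6600) = 1.13707
Prior × likelihood for each component:
  π_I·p_I = 0.49 × 1.0745 = 0.526504
  π_II·p_II = 0.51 × 1.13707 = 0.579907
Evidence: 0.526504 + 0.579907 = 1.10641
P(Class I | data) = 0.526504 / 1.10641 ≈ 0.4759

0.4759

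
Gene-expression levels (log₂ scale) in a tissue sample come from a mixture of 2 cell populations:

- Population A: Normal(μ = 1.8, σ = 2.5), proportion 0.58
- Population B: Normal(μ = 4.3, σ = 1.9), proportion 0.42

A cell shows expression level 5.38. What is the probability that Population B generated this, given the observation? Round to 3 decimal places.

Apply Bayes' rule: the posterior for each component is proportional to its prior times its likelihood at x.
Component likelihoods at x = 5.38:
  f_A = 0.0572378
  f_B = 0.178647
Prior × likelihood for each component:
  π_A·f_A = 0.58 × 0.0572378 = 0.0331979
  π_B·f_B = 0.42 × 0.178647 = 0.0750317
Denominator: 0.0331979 + 0.0750317 = 0.10823
Responsibility of Population B: 0.0750317 / 0.10823 ≈ 0.693

0.693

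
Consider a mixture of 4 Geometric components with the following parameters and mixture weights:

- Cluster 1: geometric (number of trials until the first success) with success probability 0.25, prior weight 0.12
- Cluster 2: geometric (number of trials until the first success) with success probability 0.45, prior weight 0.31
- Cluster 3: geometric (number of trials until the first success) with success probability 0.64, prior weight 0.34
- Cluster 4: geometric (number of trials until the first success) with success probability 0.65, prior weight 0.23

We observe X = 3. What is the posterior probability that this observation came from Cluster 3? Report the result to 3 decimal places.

0.267

The responsibility of component k is π_k f_k(x) divided by Σ_j π_j f_j(x).
Evaluate each component's likelihood at the observed value:
  p_1 = 0.140625
  p_2 = 0.136125
  p_3 = 0.082944
  p_4 = 0.079625
Multiply by the mixture weights:
  π_1·p_1 = 0.12 × 0.140625 = 0.016875
  π_2·p_2 = 0.31 × 0.136125 = 0.0421988
  π_3·p_3 = 0.34 × 0.082944 = 0.028201
  π_4·p_4 = 0.23 × 0.079625 = 0.0183137
Normaliser: 0.016875 + 0.0421988 + 0.028201 + 0.0183137 = 0.105588
P(Cluster 3 | x) = 0.028201 / 0.105588 ≈ 0.267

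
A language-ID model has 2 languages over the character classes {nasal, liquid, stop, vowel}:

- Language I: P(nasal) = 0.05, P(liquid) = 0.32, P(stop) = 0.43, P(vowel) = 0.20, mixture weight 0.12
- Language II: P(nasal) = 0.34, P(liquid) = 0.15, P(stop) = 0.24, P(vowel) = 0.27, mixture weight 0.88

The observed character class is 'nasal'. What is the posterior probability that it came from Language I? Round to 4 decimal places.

Apply Bayes' rule: the posterior for each component is proportional to its prior times its likelihood at x.
Categorical probabilities:
  p_I = 0.05
  p_II = 0.34
Prior × likelihood for each component:
  π_I·p_I = 0.12 × 0.05 = 0.006
  π_II·p_II = 0.88 × 0.34 = 0.2992
Marginal: 0.006 + 0.2992 = 0.3052
P(Language I | 'nasal') = 0.006 / 0.3052 ≈ 0.0197

0.0197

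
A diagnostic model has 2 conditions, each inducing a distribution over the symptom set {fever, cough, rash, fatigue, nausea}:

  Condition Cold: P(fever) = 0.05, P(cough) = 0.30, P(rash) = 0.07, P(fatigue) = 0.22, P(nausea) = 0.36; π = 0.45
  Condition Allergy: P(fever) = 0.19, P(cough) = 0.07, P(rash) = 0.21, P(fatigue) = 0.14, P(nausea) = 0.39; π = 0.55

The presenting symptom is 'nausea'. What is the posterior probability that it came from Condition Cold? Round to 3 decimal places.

By Bayes' theorem, P(k | x) = P(Z=k) f_k(x) / Σ_j P(Z=j) f_j(x).
Component likelihoods at x = 'nausea':
  L_Cold = 0.36
  L_Allergy = 0.39
Prior × likelihood for each component:
  P(Z=Cold)·L_Cold = 0.45 × 0.36 = 0.162
  P(Z=Allergy)·L_Allergy = 0.55 × 0.39 = 0.2145
Evidence: 0.162 + 0.2145 = 0.3765
P(Condition Cold | data) ≈ 0.430

0.430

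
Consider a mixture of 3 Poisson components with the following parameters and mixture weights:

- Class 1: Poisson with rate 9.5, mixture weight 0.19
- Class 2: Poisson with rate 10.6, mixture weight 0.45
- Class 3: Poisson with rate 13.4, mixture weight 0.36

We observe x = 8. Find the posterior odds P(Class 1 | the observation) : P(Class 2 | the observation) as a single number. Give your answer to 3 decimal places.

0.528

The posterior odds equal the prior odds times the likelihood ratio: (π_i/π_j)·(f_i(x)/f_j(x)).
Component likelihoods at x = 8:
  p_1 = e^(−9.5)·9.5^8/8! = 0.12316
  p_2 = e^(−10.6)·10.6^8/8! = 0.0984929
  p_3 = e^(−13.4)·13.4^8/8! = 0.0390636
Posterior odds = (π_1·p_1) / (π_2·p_2) = (0.19·0.12316) / (0.45·0.0984929) = 0.0234005 / 0.0443218 ≈ 0.528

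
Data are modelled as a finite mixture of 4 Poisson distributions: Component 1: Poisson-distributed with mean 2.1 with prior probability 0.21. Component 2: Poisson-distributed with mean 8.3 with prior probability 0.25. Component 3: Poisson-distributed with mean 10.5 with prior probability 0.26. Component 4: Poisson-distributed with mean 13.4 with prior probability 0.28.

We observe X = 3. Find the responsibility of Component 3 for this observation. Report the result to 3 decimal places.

0.029

Apply Bayes' rule: the posterior for each component is proportional to its prior times its likelihood at x.
Evaluate each component's likelihood at the observed value:
  f_1 = e^(−2.1)·2.1^3/3! = 0.189011
  f_2 = e^(−8.3)·8.3^3/3! = 0.0236831
  f_3 = e^(−10.5)·10.5^3/3! = 0.00531281
  f_4 = e^(−13.4)·13.4^3/3! = 0.000607599
Unnormalised posteriors:
  w_1·f_1 = 0.21 × 0.189011 = 0.0396924
  w_2·f_2 = 0.25 × 0.0236831 = 0.00592078
  w_3·f_3 = 0.26 × 0.00531281 = 0.00138133
  w_4·f_4 = 0.28 × 0.000607599 = 0.000170128
Denominator: 0.0396924 + 0.00592078 + 0.00138133 + 0.000170128 = 0.0471647
P(Component 3 | 3) = 0.00138133 / 0.0471647 ≈ 0.029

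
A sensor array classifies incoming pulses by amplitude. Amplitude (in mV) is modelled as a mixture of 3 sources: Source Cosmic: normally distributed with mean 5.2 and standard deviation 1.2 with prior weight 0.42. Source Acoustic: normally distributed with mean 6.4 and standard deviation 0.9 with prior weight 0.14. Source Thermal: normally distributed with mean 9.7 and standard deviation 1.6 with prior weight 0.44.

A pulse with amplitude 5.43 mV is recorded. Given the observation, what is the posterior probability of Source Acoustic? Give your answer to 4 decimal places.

P(component k | x) = w_k·f_k(x) / marginal(x), where marginal(x) = Σ_j w_j·f_j(x).
Normal densities:
  f_Cosmic = 0.326401
  f_Acoustic = 0.247987
  f_Thermal = 0.00708302
Multiply by the mixture weights:
  w_Cosmic·f_Cosmic = 0.42 × 0.326401 = 0.137088
  w_Acoustic·f_Acoustic = 0.14 × 0.247987 = 0.0347181
  w_Thermal·f_Thermal = 0.44 × 0.00708302 = 0.00311653
Marginal: 0.137088 + 0.0347181 + 0.00311653 = 0.174923
P(Source Acoustic | 5.43 mV) = 0.0347181 / 0.174923 ≈ 0.1985

0.1985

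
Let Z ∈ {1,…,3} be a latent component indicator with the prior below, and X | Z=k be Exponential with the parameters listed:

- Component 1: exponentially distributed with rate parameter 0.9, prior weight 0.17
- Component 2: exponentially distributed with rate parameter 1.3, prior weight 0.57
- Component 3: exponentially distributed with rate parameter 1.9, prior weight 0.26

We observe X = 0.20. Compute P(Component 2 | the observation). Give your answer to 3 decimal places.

Apply Bayes' rule: the posterior for each component is proportional to its prior times its likelihood at x.
Evaluate each component's likelihood at the observed value:
  p_1 = 0.9·e^(−0.9·0.20) = 0.9·e^(−0.1800) = 0.751743
  p_2 = 1.3·e^(−1.3·0.20) = 1.3·e^(−0.2600) = 1.00237
  p_3 = 1.9·e^(−1.9·0.20) = 1.9·e^(−0.3800) = 1.29934
Unnormalised posteriors:
  P(Z=1)·p_1 = 0.17 × 0.751743 = 0.127796
  P(Z=2)·p_2 = 0.57 × 1.00237 = 0.571349
  P(Z=3)·p_3 = 0.26 × 1.29934 = 0.337828
Normaliser: 0.127796 + 0.571349 + 0.337828 = 1.03697
P(Component 2 | x) ≈ 0.551

0.551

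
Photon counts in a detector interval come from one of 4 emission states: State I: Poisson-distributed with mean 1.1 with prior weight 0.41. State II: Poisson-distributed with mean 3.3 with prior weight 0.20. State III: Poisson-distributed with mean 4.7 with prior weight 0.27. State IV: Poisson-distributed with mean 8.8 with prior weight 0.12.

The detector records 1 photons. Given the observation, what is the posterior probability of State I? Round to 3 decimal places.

0.806

By Bayes' theorem, P(k | x) = P(Z=k) f_k(x) / Σ_j P(Z=j) f_j(x).
Component likelihoods at x = 1 photons:
  p_I = 0.366158
  p_II = 0.121714
  p_III = 0.0427478
  p_IV = 0.00132645
Prior × likelihood for each component:
  P(Z=I)·p_I = 0.41 × 0.366158 = 0.150125
  P(Z=II)·p_II = 0.20 × 0.121714 = 0.0243429
  P(Z=III)·p_III = 0.27 × 0.0427478 = 0.0115419
  P(Z=IV)·p_IV = 0.12 × 0.00132645 = 0.000159174
Evidence: 0.150125 + 0.0243429 + 0.0115419 + 0.000159174 = 0.186169
So the posterior for State I is 0.150125 / 0.186169 ≈ 0.806.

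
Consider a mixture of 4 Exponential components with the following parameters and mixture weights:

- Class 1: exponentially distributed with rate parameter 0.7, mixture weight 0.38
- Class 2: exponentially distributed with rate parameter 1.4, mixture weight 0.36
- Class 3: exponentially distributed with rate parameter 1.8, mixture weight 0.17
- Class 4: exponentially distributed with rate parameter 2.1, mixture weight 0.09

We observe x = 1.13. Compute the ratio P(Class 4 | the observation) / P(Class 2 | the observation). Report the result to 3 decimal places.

0.170

Posterior odds = (π_i f_i(x)) / (π_j f_j(x)); the normalising sum cancels.
Evaluate each component's likelihood at the observed value:
  p_1 = 0.7·e^(−0.7·1.13) = 0.7·e^(−0.7910) = 0.317374
  p_2 = 1.4·e^(−1.4·1.13) = 1.4·e^(−1.5820) = 0.287789
  p_3 = 1.8·e^(−1.8·1.13) = 1.8·e^(−2.0340) = 0.23546
  p_4 = 2.1·e^(−2.1·1.13) = 2.1·e^(−2.3730) = 0.195721
0.0176149 / 0.103604 ≈ 0.170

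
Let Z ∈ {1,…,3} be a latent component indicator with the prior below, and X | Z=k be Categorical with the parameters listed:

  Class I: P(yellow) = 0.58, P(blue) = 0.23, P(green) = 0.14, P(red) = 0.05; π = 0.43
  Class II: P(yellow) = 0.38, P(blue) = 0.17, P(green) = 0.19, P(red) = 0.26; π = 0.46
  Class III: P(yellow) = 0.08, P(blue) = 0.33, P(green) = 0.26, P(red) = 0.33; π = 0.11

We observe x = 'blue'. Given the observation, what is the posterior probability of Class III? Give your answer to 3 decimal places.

0.170

Posterior ∝ prior × likelihood, so P(k | x) ∝ π_k f_k(x); normalise over all components.
Categorical probabilities:
  L_I = 0.23
  L_II = 0.17
  L_III = 0.33
Multiply by the mixture weights:
  π_I·L_I = 0.43 × 0.23 = 0.0989
  π_II·L_II = 0.46 × 0.17 = 0.0782
  π_III·L_III = 0.11 × 0.33 = 0.0363
Evidence: 0.0989 + 0.0782 + 0.0363 = 0.2134
P(Class III | x) = 0.0363 / 0.2134 ≈ 0.170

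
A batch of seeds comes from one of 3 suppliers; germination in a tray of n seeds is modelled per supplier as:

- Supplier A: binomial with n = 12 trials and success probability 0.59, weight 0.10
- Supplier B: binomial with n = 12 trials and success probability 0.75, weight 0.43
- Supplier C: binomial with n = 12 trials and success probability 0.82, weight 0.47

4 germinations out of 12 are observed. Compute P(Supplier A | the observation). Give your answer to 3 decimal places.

The responsibility of component k is π_k f_k(x) divided by Σ_j π_j f_j(x).
Evaluate each component's likelihood at the observed value:
  p_A = C(12,4)·0.59^4·0.41^8 = 495·0.121174·0.000798493 = 0.0478943
  p_B = C(12,4)·0.75^4·0.25^8 = 495·0.316406·1.52588e-05 = 0.00238985
  p_C = C(12,4)·0.82^4·0.18^8 = 495·0.452122·1.102e-06 = 0.000246627
Multiply by the mixture weights:
  π_A·p_A = 0.10 × 0.0478943 = 0.00478943
  π_B·p_B = 0.43 × 0.00238985 = 0.00102763
  π_C·p_C = 0.47 × 0.000246627 = 0.000115915
Evidence: 0.00478943 + 0.00102763 + 0.000115915 = 0.00593298
Responsibility of Supplier A: 0.00478943 / 0.00593298 ≈ 0.807

0.807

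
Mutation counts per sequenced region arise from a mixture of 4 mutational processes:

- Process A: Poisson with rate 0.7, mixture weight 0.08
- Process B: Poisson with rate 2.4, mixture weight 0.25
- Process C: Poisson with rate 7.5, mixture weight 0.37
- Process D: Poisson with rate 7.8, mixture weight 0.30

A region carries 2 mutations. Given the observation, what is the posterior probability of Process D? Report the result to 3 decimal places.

The responsibility of component k is w_k f_k(x) divided by Σ_j w_j f_j(x).
Poisson probabilities:
  f_A = e^(−0.7)·0.7^2/2! = 0.121663
  f_B = e^(−2.4)·2.4^2/2! = 0.261268
  f_C = e^(−7.5)·7.5^2/2! = 0.0155555
  f_D = e^(−7.8)·7.8^2/2! = 0.0124641
Multiply by the mixture weights:
  w_A·f_A = 0.08 × 0.121663 = 0.00973307
  w_B·f_B = 0.25 × 0.261268 = 0.0653169
  w_C·f_C = 0.37 × 0.0155555 = 0.00575553
  w_D·f_D = 0.30 × 0.0124641 = 0.00373924
Normaliser: 0.00973307 + 0.0653169 + 0.00575553 + 0.00373924 = 0.0845448
P(Process D | 2 mutations) ≈ 0.044

0.044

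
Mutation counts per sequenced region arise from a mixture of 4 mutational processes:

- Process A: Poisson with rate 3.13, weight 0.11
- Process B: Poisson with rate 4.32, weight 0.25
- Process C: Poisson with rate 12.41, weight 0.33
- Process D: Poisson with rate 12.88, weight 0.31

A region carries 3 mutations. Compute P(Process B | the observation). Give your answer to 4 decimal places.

The responsibility of component k is w_k f_k(x) divided by Σ_j w_j f_j(x).
Component likelihoods at x = 3 mutations:
  L_A = e^(−3.13)·3.13^3/3! = 0.223429
  L_B = e^(−4.32)·4.32^3/3! = 0.17871
  L_C = e^(−12.41)·12.41^3/3! = 0.00129888
  L_D = e^(−12.88)·12.88^3/3! = 0.000907577
Prior × likelihood for each component:
  w_A·L_A = 0.11 × 0.223429 = 0.0245772
  w_B·L_B = 0.25 × 0.17871 = 0.0446774
  w_C·L_C = 0.33 × 0.00129888 = 0.000428631
  w_D·L_D = 0.31 × 0.000907577 = 0.000281349
Evidence: 0.0245772 + 0.0446774 + 0.000428631 + 0.000281349 = 0.0699646
P(Process B | data) ≈ 0.6386

0.6386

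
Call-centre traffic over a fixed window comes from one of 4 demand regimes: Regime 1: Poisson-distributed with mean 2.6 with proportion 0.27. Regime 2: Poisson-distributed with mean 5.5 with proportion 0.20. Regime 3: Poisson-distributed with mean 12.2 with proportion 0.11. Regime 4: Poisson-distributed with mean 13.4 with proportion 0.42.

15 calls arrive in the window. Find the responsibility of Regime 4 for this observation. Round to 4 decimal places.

0.8231

Apply Bayes' rule: the posterior for each component is proportional to its prior times its likelihood at x.
Component likelihoods at x = 15 calls:
  L_1 = e^(−2.6)·2.6^15/15! = 9.52653e-08
  L_2 = e^(−5.5)·5.5^15/15! = 0.000398402
  L_3 = e^(−12.2)·12.2^15/15! = 0.075946
  L_4 = e^(−13.4)·13.4^15/15! = 0.0934386
Unnormalised posteriors:
  P(Z=1)·L_1 = 0.27 × 9.52653e-08 = 2.57216e-08
  P(Z=2)·L_2 = 0.20 × 0.000398402 = 7.96803e-05
  P(Z=3)·L_3 = 0.11 × 0.075946 = 0.00835407
  P(Z=4)·L_4 = 0.42 × 0.0934386 = 0.0392442
Denominator: 2.57216e-08 + 7.96803e-05 + 0.00835407 + 0.0392442 = 0.047678
Responsibility of Regime 4: 0.0392442 / 0.047678 ≈ 0.8231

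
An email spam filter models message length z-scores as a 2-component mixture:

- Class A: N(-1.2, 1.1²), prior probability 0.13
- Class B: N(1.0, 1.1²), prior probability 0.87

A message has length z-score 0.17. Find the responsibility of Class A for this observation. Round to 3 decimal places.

0.084

P(component k | x) = w_k·f_k(x) / marginal(x), where marginal(x) = Σ_j w_j·f_j(x).
Normal densities:
  f_A = 0.166989
  f_B = 0.272827
Unnormalised posteriors:
  w_A·f_A = 0.13 × 0.166989 = 0.0217086
  w_B·f_B = 0.87 × 0.272827 = 0.237359
Denominator: 0.0217086 + 0.237359 = 0.259068
P(Class A | the observation) ≈ 0.084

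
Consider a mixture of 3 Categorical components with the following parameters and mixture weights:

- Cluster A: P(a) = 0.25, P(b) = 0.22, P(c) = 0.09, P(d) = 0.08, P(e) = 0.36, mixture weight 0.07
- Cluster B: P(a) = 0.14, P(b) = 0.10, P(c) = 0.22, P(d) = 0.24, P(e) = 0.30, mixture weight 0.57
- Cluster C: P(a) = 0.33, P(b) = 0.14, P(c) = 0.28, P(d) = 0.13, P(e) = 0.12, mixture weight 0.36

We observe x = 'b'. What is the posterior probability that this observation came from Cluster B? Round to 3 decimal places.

0.464

P(component k | x) = P(Z=k)·f_k(x) / marginal(x), where marginal(x) = Σ_j P(Z=j)·f_j(x).
Categorical probabilities:
  L_A = P(b | comp) = 0.22
  L_B = P(b | comp) = 0.10
  L_C = P(b | comp) = 0.14
Unnormalised posteriors:
  P(Z=A)·L_A = 0.07 × 0.22 = 0.0154
  P(Z=B)·L_B = 0.57 × 0.1 = 0.057
  P(Z=C)·L_C = 0.36 × 0.14 = 0.0504
Evidence: 0.0154 + 0.057 + 0.0504 = 0.1228
So the posterior for Cluster B is 0.057 / 0.1228 ≈ 0.464.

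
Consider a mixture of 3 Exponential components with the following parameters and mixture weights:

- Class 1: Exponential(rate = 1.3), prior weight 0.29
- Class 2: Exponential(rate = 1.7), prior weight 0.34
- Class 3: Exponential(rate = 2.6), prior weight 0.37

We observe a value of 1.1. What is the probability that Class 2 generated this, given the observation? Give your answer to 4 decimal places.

The responsibility of component k is w_k f_k(x) divided by Σ_j w_j f_j(x).
Component likelihoods at x = 1.1:
  L_1 = 1.3·e^(−1.3·1.1) = 1.3·e^(−1.4300) = 0.311102
  L_2 = 1.7·e^(−1.7·1.1) = 1.7·e^(−1.8700) = 0.26201
  L_3 = 2.6·e^(−2.6·1.1) = 2.6·e^(−2.8600) = 0.148899
Unnormalised posteriors:
  w_1·L_1 = 0.29 × 0.311102 = 0.0902195
  w_2·L_2 = 0.34 × 0.26201 = 0.0890835
  w_3·L_3 = 0.37 × 0.148899 = 0.0550925
Denominator: 0.0902195 + 0.0890835 + 0.0550925 = 0.234395
So the posterior for Class 2 is 0.0890835 / 0.234395 ≈ 0.3801.

0.3801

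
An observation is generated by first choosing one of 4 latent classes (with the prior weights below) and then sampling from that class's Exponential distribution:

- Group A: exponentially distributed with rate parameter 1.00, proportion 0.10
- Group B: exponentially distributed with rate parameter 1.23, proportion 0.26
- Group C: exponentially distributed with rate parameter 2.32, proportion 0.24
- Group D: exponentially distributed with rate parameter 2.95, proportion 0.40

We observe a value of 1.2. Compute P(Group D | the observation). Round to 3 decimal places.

0.199

P(component k | x) = P(Z=k)·f_k(x) / marginal(x), where marginal(x) = Σ_j P(Z=j)·f_j(x).
Exponential densities:
  f_A = 0.301194
  f_B = 0.281117
  f_C = 0.143355
  f_D = 0.0855893
Prior × likelihood for each component:
  P(Z=A)·f_A = 0.10 × 0.301194 = 0.0301194
  P(Z=B)·f_B = 0.26 × 0.281117 = 0.0730903
  P(Z=C)·f_C = 0.24 × 0.143355 = 0.0344051
  P(Z=D)·f_D = 0.40 × 0.0855893 = 0.0342357
Normaliser: 0.0301194 + 0.0730903 + 0.0344051 + 0.0342357 = 0.171851
So the posterior for Group D is 0.0342357 / 0.171851 ≈ 0.199.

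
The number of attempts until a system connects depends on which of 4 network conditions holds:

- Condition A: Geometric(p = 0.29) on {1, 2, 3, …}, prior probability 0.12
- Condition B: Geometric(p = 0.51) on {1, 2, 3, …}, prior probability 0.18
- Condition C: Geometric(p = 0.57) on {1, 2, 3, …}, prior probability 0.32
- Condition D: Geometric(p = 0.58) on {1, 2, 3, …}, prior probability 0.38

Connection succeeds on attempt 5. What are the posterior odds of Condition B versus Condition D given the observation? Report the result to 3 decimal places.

Only the two components matter; the odds are (π_i f_i(x)) / (π_j f_j(x)).
Component likelihoods at x = 5:
  f_A = 0.29·(1−0.29)^4 = 0.29·0.254117 = 0.0736939
  f_B = 0.51·(1−0.51)^4 = 0.51·0.057648 = 0.0294005
  f_C = 0.57·(1−0.57)^4 = 0.57·0.034188 = 0.0194872
  f_D = 0.58·(1−0.58)^4 = 0.58·0.031117 = 0.0180478
0.00529209 / 0.00685818 ≈ 0.772

0.772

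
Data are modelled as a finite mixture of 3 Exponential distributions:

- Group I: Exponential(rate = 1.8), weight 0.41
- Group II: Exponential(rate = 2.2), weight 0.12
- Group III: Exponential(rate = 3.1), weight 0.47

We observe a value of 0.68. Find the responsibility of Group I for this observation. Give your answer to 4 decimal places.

By Bayes' theorem, P(k | x) = π_k f_k(x) / Σ_j π_j f_j(x).
Exponential densities:
  f_I = 1.8·e^(−1.8·0.68) = 1.8·e^(−1.2240) = 0.529293
  f_II = 2.2·e^(−2.2·0.68) = 2.2·e^(−1.4960) = 0.492854
  f_III = 3.1·e^(−3.1·0.68) = 3.1·e^(−2.1080) = 0.37659
Unnormalised posteriors:
  π_I·f_I = 0.41 × 0.529293 = 0.21701
  π_II·f_II = 0.12 × 0.492854 = 0.0591425
  π_III·f_III = 0.47 × 0.37659 = 0.176997
Denominator: 0.21701 + 0.0591425 + 0.176997 = 0.45315
P(Group I | 0.68) = 0.21701 / 0.45315 ≈ 0.4789

0.4789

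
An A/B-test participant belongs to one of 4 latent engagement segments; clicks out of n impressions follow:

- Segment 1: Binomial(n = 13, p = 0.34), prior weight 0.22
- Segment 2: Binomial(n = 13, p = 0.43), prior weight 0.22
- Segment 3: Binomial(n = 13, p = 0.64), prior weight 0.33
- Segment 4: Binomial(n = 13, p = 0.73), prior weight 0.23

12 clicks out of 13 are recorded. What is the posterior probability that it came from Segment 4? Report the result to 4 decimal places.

P(component k | x) = π_k·f_k(x) / marginal(x), where marginal(x) = Σ_j π_j·f_j(x).
Component likelihoods at x = 12 clicks out of 13:
  L_1 = 2.04755e-05
  L_2 = 0.000296101
  L_3 = 0.0221007
  L_4 = 0.0803862
Unnormalised posteriors:
  π_1·L_1 = 0.22 × 2.04755e-05 = 4.50461e-06
  π_2·L_2 = 0.22 × 0.000296101 = 6.51422e-05
  π_3·L_3 = 0.33 × 0.0221007 = 0.00729322
  π_4·L_4 = 0.23 × 0.0803862 = 0.0184888
Denominator: 4.50461e-06 + 6.51422e-05 + 0.00729322 + 0.0184888 = 0.0258517
P(Segment 4 | x) = 0.0184888 / 0.0258517 ≈ 0.7152

0.7152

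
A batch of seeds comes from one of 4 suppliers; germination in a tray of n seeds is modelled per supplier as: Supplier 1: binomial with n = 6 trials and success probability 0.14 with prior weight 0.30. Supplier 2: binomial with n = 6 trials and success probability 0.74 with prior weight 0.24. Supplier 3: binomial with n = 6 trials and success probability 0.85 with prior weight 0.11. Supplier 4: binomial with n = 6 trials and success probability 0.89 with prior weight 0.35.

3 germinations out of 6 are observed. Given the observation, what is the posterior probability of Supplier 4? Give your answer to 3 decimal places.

The responsibility of component k is w_k f_k(x) divided by Σ_j w_j f_j(x).
Component likelihoods at x = 3 germinations out of 6:
  f_1 = C(6,3)·0.14^3·0.86^3 = 20·0.002744·0.636056 = 0.0349068
  f_2 = C(6,3)·0.74^3·0.26^3 = 20·0.405224·0.017576 = 0.142444
  f_3 = C(6,3)·0.85^3·0.15^3 = 20·0.614125·0.003375 = 0.0414534
  f_4 = C(6,3)·0.89^3·0.11^3 = 20·0.704969·0.001331 = 0.0187663
Prior × likelihood for each component:
  w_1·f_1 = 0.30 × 0.0349068 = 0.010472
  w_2·f_2 = 0.24 × 0.142444 = 0.0341866
  w_3·f_3 = 0.11 × 0.0414534 = 0.00455988
  w_4·f_4 = 0.35 × 0.0187663 = 0.0065682
Normaliser: 0.010472 + 0.0341866 + 0.00455988 + 0.0065682 = 0.0557867
P(Supplier 4 | data) = 0.0065682 / 0.0557867 ≈ 0.118

0.118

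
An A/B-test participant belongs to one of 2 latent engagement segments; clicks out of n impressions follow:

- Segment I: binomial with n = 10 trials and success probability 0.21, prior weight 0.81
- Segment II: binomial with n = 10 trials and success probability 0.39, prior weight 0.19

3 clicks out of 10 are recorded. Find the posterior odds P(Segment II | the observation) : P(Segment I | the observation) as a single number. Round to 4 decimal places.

The posterior odds equal the prior odds times the likelihood ratio: (π_i/π_j)·(f_i(x)/f_j(x)).
Binomial probabilities:
  L_I = C(10,3)·0.21^3·0.79^7 = 120·0.009261·0.192039 = 0.213417
  L_II = C(10,3)·0.39^3·0.61^7 = 120·0.059319·0.0314274 = 0.223709
0.0425048 / 0.172868 ≈ 0.2459

0.2459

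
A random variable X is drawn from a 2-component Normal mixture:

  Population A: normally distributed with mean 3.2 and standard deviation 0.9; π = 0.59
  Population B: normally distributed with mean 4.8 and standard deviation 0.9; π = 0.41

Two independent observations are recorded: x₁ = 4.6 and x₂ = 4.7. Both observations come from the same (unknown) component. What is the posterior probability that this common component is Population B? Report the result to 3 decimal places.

0.901

Posterior ∝ prior × likelihood, so P(k | x) ∝ P(Z=k) f_k(x); normalise over all components.
Since both observations come from the same component, the likelihood for component k is f_k(x₁)·f_k(x₂).
  L_A = [0.132198] × [0.11053] = 0.0146119
  L_B = [0.432458] × [0.440541] = 0.190516
Weight by the priors:
  P(Z=A)·L_A = 0.59 × 0.0146119 = 0.008621
  P(Z=B)·L_B = 0.41 × 0.190516 = 0.0781115
Marginal: 0.008621 + 0.0781115 = 0.0867325
Responsibility of Population B: 0.0781115 / 0.0867325 ≈ 0.901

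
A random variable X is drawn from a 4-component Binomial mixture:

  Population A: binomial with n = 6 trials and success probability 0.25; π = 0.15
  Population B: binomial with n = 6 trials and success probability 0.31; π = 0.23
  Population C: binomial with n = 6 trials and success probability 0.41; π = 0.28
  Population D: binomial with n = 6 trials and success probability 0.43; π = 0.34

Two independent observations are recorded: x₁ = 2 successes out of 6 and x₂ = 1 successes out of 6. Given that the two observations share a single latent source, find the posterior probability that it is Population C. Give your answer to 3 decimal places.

0.221

The responsibility of component k is π_k f_k(x) divided by Σ_j π_j f_j(x).
Since both observations come from the same component, the likelihood for component k is f_k(x₁)·f_k(x₂).
  L_A = [C(6,2)·0.25^2·0.75^4 = 15·0.0625·0.316406 = 0.296631] × [0.355957] = 0.105588
  L_B = [C(6,2)·0.31^2·0.69^4 = 15·0.0961·0.226671 = 0.326747] × [0.29091] = 0.0950538
  L_C = [C(6,2)·0.41^2·0.59^4 = 15·0.1681·0.121174 = 0.305539] × [0.175871] = 0.0537356
  L_D = [C(6,2)·0.43^2·0.57^4 = 15·0.1849·0.10556 = 0.292771] × [0.155237] = 0.0454487
Prior × likelihood for each component:
  π_A·L_A = 0.15 × 0.105588 = 0.0158382
  π_B·L_B = 0.23 × 0.0950538 = 0.0218624
  π_C·L_C = 0.28 × 0.0537356 = 0.015046
  π_D·L_D = 0.34 × 0.0454487 = 0.0154526
Sum: 0.0158382 + 0.0218624 + 0.015046 + 0.0154526 = 0.0681991
P(Population C | x₁,x₂) = 0.015046 / 0.0681991 ≈ 0.221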